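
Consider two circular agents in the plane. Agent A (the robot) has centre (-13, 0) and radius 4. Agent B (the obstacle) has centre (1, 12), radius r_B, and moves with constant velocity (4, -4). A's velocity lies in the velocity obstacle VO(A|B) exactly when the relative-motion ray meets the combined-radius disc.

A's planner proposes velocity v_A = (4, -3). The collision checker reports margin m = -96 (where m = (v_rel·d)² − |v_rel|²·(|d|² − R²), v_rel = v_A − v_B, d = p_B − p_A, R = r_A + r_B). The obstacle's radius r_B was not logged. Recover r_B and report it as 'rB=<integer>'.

m = -96
d = (14, 12);  v_rel = (0, 1),  |v_rel|² = 1
v_rel×d = (0)·(12) − (1)·(14) = -14
since m = R²·1 − (-14)²:  R² = (196 + -96) / 1 = 100
R = √100 = 10  ⇒  r_B = 10 − 4 = 6

rB=6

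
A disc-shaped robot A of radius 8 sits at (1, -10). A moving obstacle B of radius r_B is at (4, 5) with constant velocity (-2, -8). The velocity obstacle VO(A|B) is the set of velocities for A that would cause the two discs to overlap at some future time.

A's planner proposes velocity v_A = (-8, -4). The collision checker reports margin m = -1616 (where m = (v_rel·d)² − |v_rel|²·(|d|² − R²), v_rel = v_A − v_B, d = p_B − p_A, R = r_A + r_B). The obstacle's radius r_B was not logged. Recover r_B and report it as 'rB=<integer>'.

m = -1616
d = (3, 15);  v_rel = (-6, 4),  |v_rel|² = 52
v_rel×d = (-6)·(15) − (4)·(3) = -102
since m = R²·52 − (-102)²:  R² = (10404 + -1616) / 52 = 169
R = √169 = 13  ⇒  r_B = 13 − 8 = 5

rB=5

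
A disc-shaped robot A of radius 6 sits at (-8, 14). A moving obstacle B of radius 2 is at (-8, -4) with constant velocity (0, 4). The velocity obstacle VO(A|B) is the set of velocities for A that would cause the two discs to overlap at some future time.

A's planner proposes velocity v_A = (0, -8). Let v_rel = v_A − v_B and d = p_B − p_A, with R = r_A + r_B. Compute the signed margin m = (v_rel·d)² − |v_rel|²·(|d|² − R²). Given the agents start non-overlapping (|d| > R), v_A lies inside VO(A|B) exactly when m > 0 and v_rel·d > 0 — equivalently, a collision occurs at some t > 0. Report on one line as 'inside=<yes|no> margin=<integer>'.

d = (0, -18),  |d|² = 324;  R = 6+2 = 8,  c = 324−8² = 260
v_rel = (0, -12),  |v_rel|² = 144;  v_rel·d = (0)·(0) + (-12)·(-18) = 216
144·t² − 432·t + 260 = 0  ⇒  m = 216² − 144·260 = 9216
m = 9216 > 0,  v_rel·d = 216 > 0  ⇒  inside

inside=yes margin=9216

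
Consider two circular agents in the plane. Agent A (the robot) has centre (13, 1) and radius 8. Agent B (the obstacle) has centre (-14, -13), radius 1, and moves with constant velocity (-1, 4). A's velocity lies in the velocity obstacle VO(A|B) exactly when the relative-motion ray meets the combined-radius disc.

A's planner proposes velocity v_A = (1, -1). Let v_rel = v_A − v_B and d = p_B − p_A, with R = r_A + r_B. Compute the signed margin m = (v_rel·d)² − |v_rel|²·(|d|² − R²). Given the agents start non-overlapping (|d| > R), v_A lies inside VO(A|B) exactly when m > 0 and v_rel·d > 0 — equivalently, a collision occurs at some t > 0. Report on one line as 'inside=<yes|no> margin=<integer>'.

d = (-27, -14),  |d|² = 925;  R = 8+1 = 9,  c = 925−9² = 844
v_rel = (2, -5),  |v_rel|² = 29;  v_rel·d = (2)·(-27) + (-5)·(-14) = 16
29·t² − 32·t + 844 = 0  ⇒  m = 16² − 29·844 = -24220
m = -24220 < 0,  v_rel·d = 16 > 0  ⇒  outside

inside=no margin=-24220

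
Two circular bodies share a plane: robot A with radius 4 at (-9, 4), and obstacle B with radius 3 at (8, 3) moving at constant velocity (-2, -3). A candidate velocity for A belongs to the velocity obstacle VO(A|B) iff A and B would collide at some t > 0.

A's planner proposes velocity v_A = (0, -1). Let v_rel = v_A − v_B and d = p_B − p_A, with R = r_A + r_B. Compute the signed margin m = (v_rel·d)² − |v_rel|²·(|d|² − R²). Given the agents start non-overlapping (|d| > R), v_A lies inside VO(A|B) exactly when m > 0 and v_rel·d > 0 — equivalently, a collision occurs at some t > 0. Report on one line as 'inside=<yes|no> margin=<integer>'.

d = (17, -1),  |d|² = 290;  R = 4+3 = 7,  c = 290−7² = 241
v_rel = (2, 2),  |v_rel|² = 8;  v_rel·d = (2)·(17) + (2)·(-1) = 32
8·t² − 64·t + 241 = 0  ⇒  m = 32² − 8·241 = -904
m = -904 < 0,  v_rel·d = 32 > 0  ⇒  outside

inside=no margin=-904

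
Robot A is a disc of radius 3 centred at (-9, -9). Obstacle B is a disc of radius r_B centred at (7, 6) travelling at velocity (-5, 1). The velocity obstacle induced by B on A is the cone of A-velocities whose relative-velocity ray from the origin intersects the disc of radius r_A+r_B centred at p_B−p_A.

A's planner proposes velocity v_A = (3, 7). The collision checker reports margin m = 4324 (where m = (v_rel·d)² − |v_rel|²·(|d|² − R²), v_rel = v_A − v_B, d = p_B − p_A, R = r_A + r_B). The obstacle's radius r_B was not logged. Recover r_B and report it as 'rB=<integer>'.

m = 4324
d = (16, 15);  v_rel = (8, 6),  |v_rel|² = 100
v_rel×d = (8)·(15) − (6)·(16) = 24
since m = R²·100 − 24²:  R² = (576 + 4324) / 100 = 49
R = √49 = 7  ⇒  r_B = 7 − 3 = 4

rB=4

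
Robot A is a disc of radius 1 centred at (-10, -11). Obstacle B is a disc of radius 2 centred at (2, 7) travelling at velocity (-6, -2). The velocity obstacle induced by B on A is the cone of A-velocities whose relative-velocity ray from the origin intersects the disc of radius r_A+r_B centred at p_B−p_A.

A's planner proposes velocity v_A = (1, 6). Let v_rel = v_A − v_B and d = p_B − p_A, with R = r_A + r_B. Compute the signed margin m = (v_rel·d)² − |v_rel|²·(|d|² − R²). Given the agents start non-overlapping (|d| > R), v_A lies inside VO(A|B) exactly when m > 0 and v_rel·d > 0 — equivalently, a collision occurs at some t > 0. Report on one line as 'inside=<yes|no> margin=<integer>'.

d = (12, 18),  |d|² = 468;  R = 1+2 = 3,  c = 468−3² = 459
v_rel = (7, 8),  |v_rel|² = 113;  v_rel·d = (7)·(12) + (8)·(18) = 228
113·t² − 456·t + 459 = 0  ⇒  m = 228² − 113·459 = 117
m = 117 > 0,  v_rel·d = 228 > 0  ⇒  inside

inside=yes margin=117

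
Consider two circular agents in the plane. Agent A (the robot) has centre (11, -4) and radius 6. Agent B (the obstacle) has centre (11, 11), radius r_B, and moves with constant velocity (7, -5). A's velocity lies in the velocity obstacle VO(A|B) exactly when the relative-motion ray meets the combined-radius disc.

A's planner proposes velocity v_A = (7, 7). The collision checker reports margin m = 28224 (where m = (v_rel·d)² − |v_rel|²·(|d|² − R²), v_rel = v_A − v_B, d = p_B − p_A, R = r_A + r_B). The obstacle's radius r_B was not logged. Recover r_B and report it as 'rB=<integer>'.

m = 28224
d = (0, 15);  v_rel = (0, 12),  |v_rel|² = 144
v_rel×d = (0)·(15) − (12)·(0) = 0
since m = R²·144 − 0²:  R² = (0 + 28224) / 144 = 196
R = √196 = 14  ⇒  r_B = 14 − 6 = 8

rB=8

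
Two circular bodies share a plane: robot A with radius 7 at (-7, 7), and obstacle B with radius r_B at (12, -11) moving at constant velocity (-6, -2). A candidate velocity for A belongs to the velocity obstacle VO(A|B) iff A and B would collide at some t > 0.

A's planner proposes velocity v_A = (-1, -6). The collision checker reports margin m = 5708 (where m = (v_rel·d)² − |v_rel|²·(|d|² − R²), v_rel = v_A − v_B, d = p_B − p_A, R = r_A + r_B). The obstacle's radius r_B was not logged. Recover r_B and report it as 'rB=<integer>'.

m = 5708
d = (19, -18);  v_rel = (5, -4),  |v_rel|² = 41
v_rel×d = (5)·(-18) − (-4)·(19) = -14
since m = R²·41 − (-14)²:  R² = (196 + 5708) / 41 = 144
R = √144 = 12  ⇒  r_B = 12 − 7 = 5

rB=5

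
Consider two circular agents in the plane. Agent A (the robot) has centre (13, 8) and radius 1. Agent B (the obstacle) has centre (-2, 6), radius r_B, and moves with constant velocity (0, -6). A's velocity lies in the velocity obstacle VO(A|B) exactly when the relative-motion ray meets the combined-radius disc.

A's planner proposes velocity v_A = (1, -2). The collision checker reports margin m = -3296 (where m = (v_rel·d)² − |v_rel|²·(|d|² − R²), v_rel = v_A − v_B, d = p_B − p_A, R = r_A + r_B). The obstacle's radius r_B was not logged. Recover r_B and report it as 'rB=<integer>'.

m = -3296
d = (-15, -2);  v_rel = (1, 4),  |v_rel|² = 17
v_rel×d = (1)·(-2) − (4)·(-15) = 58
since m = R²·17 − 58²:  R² = (3364 + -3296) / 17 = 4
R = √4 = 2  ⇒  r_B = 2 − 1 = 1

rB=1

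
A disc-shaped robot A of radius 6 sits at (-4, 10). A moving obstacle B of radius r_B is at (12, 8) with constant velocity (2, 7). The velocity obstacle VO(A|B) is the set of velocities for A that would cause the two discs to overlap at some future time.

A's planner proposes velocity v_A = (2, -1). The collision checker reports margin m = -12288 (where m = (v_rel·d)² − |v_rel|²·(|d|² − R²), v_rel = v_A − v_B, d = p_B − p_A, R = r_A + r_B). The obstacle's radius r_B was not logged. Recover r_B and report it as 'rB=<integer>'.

m = -12288
d = (16, -2);  v_rel = (0, -8),  |v_rel|² = 64
v_rel×d = (0)·(-2) − (-8)·(16) = 128
since m = R²·64 − 128²:  R² = (16384 + -12288) / 64 = 64
R = √64 = 8  ⇒  r_B = 8 − 6 = 2

rB=2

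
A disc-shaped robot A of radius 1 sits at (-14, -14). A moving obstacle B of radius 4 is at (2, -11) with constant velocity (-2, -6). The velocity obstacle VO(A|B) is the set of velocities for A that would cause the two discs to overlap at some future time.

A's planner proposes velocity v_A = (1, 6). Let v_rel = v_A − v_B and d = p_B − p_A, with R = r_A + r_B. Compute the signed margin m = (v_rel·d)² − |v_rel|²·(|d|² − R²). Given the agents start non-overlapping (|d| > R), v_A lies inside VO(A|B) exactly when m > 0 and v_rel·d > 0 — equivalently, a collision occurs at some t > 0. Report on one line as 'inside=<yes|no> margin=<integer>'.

d = (16, 3),  |d|² = 265;  R = 1+4 = 5,  c = 265−5² = 240
v_rel = (3, 12),  |v_rel|² = 153;  v_rel·d = (3)·(16) + (12)·(3) = 84
153·t² − 168·t + 240 = 0  ⇒  m = 84² − 153·240 = -29664
m = -29664 < 0,  v_rel·d = 84 > 0  ⇒  outside

inside=no margin=-29664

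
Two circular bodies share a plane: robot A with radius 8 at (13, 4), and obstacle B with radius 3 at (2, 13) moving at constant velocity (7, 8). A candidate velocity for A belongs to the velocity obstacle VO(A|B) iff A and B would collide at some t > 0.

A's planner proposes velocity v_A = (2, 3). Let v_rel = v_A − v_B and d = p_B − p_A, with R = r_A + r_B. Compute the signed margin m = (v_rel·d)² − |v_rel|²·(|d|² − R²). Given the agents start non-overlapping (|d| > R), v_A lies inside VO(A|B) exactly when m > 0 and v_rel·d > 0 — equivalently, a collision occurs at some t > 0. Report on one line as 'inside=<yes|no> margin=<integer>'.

d = (-11, 9),  |d|² = 202;  R = 8+3 = 11,  c = 202−11² = 81
v_rel = (-5, -5),  |v_rel|² = 50;  v_rel·d = (-5)·(-11) + (-5)·(9) = 10
50·t² − 20·t + 81 = 0  ⇒  m = 10² − 50·81 = -3950
m = -3950 < 0,  v_rel·d = 10 > 0  ⇒  outside

inside=no margin=-3950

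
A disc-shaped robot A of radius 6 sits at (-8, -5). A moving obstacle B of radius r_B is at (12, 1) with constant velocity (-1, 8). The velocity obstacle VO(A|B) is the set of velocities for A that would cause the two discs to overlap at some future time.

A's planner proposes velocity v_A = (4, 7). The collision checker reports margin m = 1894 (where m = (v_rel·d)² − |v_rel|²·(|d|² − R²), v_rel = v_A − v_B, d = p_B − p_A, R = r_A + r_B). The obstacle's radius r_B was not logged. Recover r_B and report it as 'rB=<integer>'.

m = 1894
d = (20, 6);  v_rel = (5, -1),  |v_rel|² = 26
v_rel×d = (5)·(6) − (-1)·(20) = 50
since m = R²·26 − 50²:  R² = (2500 + 1894) / 26 = 169
R = √169 = 13  ⇒  r_B = 13 − 6 = 7

rB=7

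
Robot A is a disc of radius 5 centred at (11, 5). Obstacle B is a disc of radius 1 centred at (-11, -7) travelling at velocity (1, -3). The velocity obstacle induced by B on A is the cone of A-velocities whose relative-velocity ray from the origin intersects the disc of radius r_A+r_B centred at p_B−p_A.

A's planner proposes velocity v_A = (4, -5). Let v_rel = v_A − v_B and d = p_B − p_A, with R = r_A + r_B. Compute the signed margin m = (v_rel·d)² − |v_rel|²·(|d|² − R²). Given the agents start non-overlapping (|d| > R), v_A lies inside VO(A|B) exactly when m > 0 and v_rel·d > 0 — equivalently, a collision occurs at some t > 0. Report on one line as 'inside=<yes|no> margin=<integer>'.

d = (-22, -12),  |d|² = 628;  R = 5+1 = 6,  c = 628−6² = 592
v_rel = (3, -2),  |v_rel|² = 13;  v_rel·d = (3)·(-22) + (-2)·(-12) = -42
13·t² + 84·t + 592 = 0  ⇒  m = (-42)² − 13·592 = -5932
m = -5932 < 0,  v_rel·d = -42 < 0  ⇒  outside

inside=no margin=-5932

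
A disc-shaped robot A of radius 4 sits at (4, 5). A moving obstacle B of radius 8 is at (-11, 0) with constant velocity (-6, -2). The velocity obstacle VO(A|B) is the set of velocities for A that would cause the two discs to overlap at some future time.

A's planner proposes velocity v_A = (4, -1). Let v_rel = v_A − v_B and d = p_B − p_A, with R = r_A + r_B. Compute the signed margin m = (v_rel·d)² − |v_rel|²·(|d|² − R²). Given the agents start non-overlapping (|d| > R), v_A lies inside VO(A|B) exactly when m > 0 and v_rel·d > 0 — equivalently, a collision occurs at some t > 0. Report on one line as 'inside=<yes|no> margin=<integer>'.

d = (-15, -5),  |d|² = 250;  R = 4+8 = 12,  c = 250−12² = 106
v_rel = (10, 1),  |v_rel|² = 101;  v_rel·d = (10)·(-15) + (1)·(-5) = -155
101·t² + 310·t + 106 = 0  ⇒  m = (-155)² − 101·106 = 13319
m = 13319 > 0,  v_rel·d = -155 < 0  ⇒  outside

inside=no margin=13319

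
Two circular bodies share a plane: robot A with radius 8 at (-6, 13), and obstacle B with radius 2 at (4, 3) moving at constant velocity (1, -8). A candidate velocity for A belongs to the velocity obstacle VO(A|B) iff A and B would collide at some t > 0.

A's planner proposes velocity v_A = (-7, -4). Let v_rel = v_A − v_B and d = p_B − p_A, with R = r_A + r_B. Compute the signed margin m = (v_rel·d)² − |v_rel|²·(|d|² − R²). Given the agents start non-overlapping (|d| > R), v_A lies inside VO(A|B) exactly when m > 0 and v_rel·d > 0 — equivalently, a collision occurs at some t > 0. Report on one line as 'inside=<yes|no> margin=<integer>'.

d = (10, -10),  |d|² = 200;  R = 8+2 = 10,  c = 200−10² = 100
v_rel = (-8, 4),  |v_rel|² = 80;  v_rel·d = (-8)·(10) + (4)·(-10) = -120
80·t² + 240·t + 100 = 0  ⇒  m = (-120)² − 80·100 = 6400
m = 6400 > 0,  v_rel·d = -120 < 0  ⇒  outside

inside=no margin=6400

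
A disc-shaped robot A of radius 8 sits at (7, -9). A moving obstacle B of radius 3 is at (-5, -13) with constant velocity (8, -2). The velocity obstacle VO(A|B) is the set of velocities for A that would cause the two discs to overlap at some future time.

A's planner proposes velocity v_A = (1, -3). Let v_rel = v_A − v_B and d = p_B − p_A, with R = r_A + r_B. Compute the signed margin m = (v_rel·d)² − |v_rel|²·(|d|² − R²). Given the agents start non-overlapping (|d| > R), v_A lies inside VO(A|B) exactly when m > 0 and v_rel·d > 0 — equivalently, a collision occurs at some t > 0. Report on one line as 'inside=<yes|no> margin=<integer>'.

d = (-12, -4),  |d|² = 160;  R = 8+3 = 11,  c = 160−11² = 39
v_rel = (-7, -1),  |v_rel|² = 50;  v_rel·d = (-7)·(-12) + (-1)·(-4) = 88
50·t² − 176·t + 39 = 0  ⇒  m = 88² − 50·39 = 5794
m = 5794 > 0,  v_rel·d = 88 > 0  ⇒  inside

inside=yes margin=5794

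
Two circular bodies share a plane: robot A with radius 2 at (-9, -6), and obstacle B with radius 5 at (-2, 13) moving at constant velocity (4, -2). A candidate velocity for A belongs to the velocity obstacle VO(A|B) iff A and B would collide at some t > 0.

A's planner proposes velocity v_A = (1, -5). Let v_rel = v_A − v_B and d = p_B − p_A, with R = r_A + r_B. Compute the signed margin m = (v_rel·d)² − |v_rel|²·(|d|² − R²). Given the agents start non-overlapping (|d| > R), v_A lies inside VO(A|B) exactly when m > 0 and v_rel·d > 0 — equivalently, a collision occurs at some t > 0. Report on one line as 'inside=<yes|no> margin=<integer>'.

d = (7, 19),  |d|² = 410;  R = 2+5 = 7,  c = 410−7² = 361
v_rel = (-3, -3),  |v_rel|² = 18;  v_rel·d = (-3)·(7) + (-3)·(19) = -78
18·t² + 156·t + 361 = 0  ⇒  m = (-78)² − 18·361 = -414
m = -414 < 0,  v_rel·d = -78 < 0  ⇒  outside

inside=no margin=-414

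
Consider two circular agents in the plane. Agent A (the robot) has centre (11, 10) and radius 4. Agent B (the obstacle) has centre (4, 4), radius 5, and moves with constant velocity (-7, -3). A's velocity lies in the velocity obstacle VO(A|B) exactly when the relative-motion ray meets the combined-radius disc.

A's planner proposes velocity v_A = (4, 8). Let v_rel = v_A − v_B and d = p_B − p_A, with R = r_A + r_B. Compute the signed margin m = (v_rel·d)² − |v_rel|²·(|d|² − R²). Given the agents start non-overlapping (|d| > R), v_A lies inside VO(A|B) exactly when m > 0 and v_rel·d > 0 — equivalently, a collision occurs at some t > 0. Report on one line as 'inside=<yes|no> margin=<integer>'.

d = (-7, -6),  |d|² = 85;  R = 4+5 = 9,  c = 85−9² = 4
v_rel = (11, 11),  |v_rel|² = 242;  v_rel·d = (11)·(-7) + (11)·(-6) = -143
242·t² + 286·t + 4 = 0  ⇒  m = (-143)² − 242·4 = 19481
m = 19481 > 0,  v_rel·d = -143 < 0  ⇒  outside

inside=no margin=19481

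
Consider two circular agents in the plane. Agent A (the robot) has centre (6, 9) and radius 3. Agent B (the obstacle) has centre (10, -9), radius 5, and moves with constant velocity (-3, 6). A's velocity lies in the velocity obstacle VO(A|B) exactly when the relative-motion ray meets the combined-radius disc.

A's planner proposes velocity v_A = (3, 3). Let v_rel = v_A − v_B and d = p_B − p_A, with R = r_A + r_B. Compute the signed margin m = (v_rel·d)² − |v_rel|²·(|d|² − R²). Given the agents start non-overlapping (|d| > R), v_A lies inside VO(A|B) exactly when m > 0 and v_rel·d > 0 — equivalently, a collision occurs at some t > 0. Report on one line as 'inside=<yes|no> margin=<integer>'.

d = (4, -18),  |d|² = 340;  R = 3+5 = 8,  c = 340−8² = 276
v_rel = (6, -3),  |v_rel|² = 45;  v_rel·d = (6)·(4) + (-3)·(-18) = 78
45·t² − 156·t + 276 = 0  ⇒  m = 78² − 45·276 = -6336
m = -6336 < 0,  v_rel·d = 78 > 0  ⇒  outside

inside=no margin=-6336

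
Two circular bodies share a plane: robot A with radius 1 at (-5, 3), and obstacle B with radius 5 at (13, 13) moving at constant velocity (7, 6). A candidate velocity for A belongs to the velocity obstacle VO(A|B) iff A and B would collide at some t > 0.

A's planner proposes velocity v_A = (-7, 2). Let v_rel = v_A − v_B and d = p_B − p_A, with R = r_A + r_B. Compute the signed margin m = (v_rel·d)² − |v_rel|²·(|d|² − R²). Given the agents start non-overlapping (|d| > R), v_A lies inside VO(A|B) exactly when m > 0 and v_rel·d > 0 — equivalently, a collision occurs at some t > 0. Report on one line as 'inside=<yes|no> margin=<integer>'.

d = (18, 10),  |d|² = 424;  R = 1+5 = 6,  c = 424−6² = 388
v_rel = (-14, -4),  |v_rel|² = 212;  v_rel·d = (-14)·(18) + (-4)·(10) = -292
212·t² + 584·t + 388 = 0  ⇒  m = (-292)² − 212·388 = 3008
m = 3008 > 0,  v_rel·d = -292 < 0  ⇒  outside

inside=no margin=3008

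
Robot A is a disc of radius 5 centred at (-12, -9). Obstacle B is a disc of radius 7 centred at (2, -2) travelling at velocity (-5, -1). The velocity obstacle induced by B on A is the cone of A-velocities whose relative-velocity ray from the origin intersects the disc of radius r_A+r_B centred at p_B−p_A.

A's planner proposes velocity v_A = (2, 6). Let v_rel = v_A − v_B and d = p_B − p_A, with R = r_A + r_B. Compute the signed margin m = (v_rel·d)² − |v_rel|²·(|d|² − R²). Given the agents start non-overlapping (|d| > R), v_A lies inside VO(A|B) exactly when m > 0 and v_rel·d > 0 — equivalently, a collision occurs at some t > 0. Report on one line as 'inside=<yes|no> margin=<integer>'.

d = (14, 7),  |d|² = 245;  R = 5+7 = 12,  c = 245−12² = 101
v_rel = (7, 7),  |v_rel|² = 98;  v_rel·d = (7)·(14) + (7)·(7) = 147
98·t² − 294·t + 101 = 0  ⇒  m = 147² − 98·101 = 11711
m = 11711 > 0,  v_rel·d = 147 > 0  ⇒  inside

inside=yes margin=11711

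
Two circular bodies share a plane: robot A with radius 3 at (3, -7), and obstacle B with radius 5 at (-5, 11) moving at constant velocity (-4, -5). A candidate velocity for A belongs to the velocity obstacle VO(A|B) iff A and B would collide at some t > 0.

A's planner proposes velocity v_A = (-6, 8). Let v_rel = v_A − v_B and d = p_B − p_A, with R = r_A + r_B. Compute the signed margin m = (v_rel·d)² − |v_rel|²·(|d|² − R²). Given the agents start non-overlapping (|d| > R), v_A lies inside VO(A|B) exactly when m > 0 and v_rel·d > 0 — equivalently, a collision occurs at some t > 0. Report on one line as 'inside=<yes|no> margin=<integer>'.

d = (-8, 18),  |d|² = 388;  R = 3+5 = 8,  c = 388−8² = 324
v_rel = (-2, 13),  |v_rel|² = 173;  v_rel·d = (-2)·(-8) + (13)·(18) = 250
173·t² − 500·t + 324 = 0  ⇒  m = 250² − 173·324 = 6448
m = 6448 > 0,  v_rel·d = 250 > 0  ⇒  inside

inside=yes margin=6448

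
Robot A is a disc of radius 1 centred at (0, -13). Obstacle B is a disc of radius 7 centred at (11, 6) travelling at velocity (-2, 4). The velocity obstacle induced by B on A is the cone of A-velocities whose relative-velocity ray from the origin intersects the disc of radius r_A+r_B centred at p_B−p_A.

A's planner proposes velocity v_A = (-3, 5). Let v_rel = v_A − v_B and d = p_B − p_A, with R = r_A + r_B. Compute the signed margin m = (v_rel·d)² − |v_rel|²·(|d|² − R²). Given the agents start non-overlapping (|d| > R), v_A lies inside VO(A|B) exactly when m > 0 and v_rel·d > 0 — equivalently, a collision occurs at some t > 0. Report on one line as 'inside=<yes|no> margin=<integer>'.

d = (11, 19),  |d|² = 482;  R = 1+7 = 8,  c = 482−8² = 418
v_rel = (-1, 1),  |v_rel|² = 2;  v_rel·d = (-1)·(11) + (1)·(19) = 8
2·t² − 16·t + 418 = 0  ⇒  m = 8² − 2·418 = -772
m = -772 < 0,  v_rel·d = 8 > 0  ⇒  outside

inside=no margin=-772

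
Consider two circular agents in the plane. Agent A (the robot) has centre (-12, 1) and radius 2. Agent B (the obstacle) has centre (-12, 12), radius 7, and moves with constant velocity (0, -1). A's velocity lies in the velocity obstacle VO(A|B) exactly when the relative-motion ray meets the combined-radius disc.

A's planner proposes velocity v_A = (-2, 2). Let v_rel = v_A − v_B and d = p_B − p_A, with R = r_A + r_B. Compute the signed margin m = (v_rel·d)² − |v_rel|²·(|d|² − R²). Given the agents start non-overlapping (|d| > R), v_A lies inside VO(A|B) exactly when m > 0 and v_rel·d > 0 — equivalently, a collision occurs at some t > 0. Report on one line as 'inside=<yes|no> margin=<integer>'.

d = (0, 11),  |d|² = 121;  R = 2+7 = 9,  c = 121−9² = 40
v_rel = (-2, 3),  |v_rel|² = 13;  v_rel·d = (-2)·(0) + (3)·(11) = 33
13·t² − 66·t + 40 = 0  ⇒  m = 33² − 13·40 = 569
m = 569 > 0,  v_rel·d = 33 > 0  ⇒  inside

inside=yes margin=569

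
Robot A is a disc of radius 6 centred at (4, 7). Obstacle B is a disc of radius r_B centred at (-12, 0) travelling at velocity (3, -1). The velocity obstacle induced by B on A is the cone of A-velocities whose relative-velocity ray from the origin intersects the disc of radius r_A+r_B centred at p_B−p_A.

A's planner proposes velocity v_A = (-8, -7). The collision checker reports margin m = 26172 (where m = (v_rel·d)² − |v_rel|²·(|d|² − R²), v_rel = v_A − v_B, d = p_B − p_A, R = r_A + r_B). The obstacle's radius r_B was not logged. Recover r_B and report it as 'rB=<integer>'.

m = 26172
d = (-16, -7);  v_rel = (-11, -6),  |v_rel|² = 157
v_rel×d = (-11)·(-7) − (-6)·(-16) = -19
since m = R²·157 − (-19)²:  R² = (361 + 26172) / 157 = 169
R = √169 = 13  ⇒  r_B = 13 − 6 = 7

rB=7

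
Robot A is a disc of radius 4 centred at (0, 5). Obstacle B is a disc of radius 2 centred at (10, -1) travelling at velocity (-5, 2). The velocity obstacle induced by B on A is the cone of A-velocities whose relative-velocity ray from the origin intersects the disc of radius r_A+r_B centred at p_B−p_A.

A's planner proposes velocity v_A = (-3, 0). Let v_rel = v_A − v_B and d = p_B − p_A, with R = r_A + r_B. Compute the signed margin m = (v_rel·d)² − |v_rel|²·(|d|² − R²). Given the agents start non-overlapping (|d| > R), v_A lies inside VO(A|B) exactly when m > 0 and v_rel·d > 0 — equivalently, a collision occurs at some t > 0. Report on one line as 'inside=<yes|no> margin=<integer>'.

d = (10, -6),  |d|² = 136;  R = 4+2 = 6,  c = 136−6² = 100
v_rel = (2, -2),  |v_rel|² = 8;  v_rel·d = (2)·(10) + (-2)·(-6) = 32
8·t² − 64·t + 100 = 0  ⇒  m = 32² − 8·100 = 224
m = 224 > 0,  v_rel·d = 32 > 0  ⇒  inside

inside=yes margin=224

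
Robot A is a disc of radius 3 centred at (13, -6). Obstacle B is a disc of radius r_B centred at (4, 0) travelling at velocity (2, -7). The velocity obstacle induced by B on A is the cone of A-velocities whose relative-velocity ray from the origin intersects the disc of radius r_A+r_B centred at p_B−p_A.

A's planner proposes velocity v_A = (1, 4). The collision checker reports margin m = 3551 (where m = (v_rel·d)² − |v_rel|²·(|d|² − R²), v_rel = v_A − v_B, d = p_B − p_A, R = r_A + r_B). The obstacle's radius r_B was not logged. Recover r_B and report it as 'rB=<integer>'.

m = 3551
d = (-9, 6);  v_rel = (-1, 11),  |v_rel|² = 122
v_rel×d = (-1)·(6) − (11)·(-9) = 93
since m = R²·122 − 93²:  R² = (8649 + 3551) / 122 = 100
R = √100 = 10  ⇒  r_B = 10 − 3 = 7

rB=7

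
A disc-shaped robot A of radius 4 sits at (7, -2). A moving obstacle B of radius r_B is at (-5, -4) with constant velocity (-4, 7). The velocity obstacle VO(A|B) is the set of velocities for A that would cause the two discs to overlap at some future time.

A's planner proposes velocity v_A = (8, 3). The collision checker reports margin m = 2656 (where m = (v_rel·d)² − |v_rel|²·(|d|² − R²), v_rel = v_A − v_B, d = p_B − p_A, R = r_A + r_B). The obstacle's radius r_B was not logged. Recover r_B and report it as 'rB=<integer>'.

m = 2656
d = (-12, -2);  v_rel = (12, -4),  |v_rel|² = 160
v_rel×d = (12)·(-2) − (-4)·(-12) = -72
since m = R²·160 − (-72)²:  R² = (5184 + 2656) / 160 = 49
R = √49 = 7  ⇒  r_B = 7 − 4 = 3

rB=3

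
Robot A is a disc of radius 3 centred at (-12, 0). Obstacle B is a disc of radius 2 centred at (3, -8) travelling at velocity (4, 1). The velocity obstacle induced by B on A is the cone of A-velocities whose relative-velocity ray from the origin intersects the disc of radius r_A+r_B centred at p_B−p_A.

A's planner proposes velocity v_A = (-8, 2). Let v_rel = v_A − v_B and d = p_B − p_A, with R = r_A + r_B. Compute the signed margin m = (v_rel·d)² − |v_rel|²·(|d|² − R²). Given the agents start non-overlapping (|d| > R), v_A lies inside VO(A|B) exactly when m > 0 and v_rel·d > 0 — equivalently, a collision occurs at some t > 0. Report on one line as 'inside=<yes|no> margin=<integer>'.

d = (15, -8),  |d|² = 289;  R = 3+2 = 5,  c = 289−5² = 264
v_rel = (-12, 1),  |v_rel|² = 145;  v_rel·d = (-12)·(15) + (1)·(-8) = -188
145·t² + 376·t + 264 = 0  ⇒  m = (-188)² − 145·264 = -2936
m = -2936 < 0,  v_rel·d = -188 < 0  ⇒  outside

inside=no margin=-2936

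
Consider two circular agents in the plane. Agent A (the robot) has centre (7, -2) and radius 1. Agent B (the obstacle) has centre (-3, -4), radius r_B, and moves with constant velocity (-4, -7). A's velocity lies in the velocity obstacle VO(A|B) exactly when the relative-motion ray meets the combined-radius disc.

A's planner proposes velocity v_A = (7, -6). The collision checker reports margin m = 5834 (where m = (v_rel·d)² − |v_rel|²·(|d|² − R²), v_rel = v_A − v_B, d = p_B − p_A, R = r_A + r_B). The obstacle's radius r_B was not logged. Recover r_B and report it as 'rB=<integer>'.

m = 5834
d = (-10, -2);  v_rel = (11, 1),  |v_rel|² = 122
v_rel×d = (11)·(-2) − (1)·(-10) = -12
since m = R²·122 − (-12)²:  R² = (144 + 5834) / 122 = 49
R = √49 = 7  ⇒  r_B = 7 − 1 = 6

rB=6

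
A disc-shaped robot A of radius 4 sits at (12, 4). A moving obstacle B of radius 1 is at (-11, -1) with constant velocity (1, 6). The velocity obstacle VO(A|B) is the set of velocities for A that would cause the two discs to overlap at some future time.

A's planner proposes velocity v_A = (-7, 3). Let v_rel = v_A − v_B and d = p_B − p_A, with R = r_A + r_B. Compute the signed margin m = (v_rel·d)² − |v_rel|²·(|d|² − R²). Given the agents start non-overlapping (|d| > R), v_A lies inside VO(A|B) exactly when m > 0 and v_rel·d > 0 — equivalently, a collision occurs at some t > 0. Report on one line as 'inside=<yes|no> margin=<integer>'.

d = (-23, -5),  |d|² = 554;  R = 4+1 = 5,  c = 554−5² = 529
v_rel = (-8, -3),  |v_rel|² = 73;  v_rel·d = (-8)·(-23) + (-3)·(-5) = 199
73·t² − 398·t + 529 = 0  ⇒  m = 199² − 73·529 = 984
m = 984 > 0,  v_rel·d = 199 > 0  ⇒  inside

inside=yes margin=984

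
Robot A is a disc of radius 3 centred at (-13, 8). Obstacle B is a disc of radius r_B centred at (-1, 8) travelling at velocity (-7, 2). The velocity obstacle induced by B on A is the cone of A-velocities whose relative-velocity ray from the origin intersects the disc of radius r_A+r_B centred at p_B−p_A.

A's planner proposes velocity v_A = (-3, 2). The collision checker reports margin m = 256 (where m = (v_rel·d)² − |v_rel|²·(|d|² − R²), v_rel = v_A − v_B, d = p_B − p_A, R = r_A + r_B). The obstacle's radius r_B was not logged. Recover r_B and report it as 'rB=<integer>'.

m = 256
d = (12, 0);  v_rel = (4, 0),  |v_rel|² = 16
v_rel×d = (4)·(0) − (0)·(12) = 0
since m = R²·16 − 0²:  R² = (0 + 256) / 16 = 16
R = √16 = 4  ⇒  r_B = 4 − 3 = 1

rB=1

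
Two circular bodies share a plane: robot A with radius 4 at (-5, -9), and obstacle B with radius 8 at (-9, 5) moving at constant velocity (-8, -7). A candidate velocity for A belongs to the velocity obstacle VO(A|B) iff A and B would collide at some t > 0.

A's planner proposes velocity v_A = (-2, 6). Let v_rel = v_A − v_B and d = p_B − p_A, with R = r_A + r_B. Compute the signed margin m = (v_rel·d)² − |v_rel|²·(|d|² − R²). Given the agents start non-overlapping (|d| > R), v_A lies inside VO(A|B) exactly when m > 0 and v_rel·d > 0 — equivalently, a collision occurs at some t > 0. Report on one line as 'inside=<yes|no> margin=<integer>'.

d = (-4, 14),  |d|² = 212;  R = 4+8 = 12,  c = 212−12² = 68
v_rel = (6, 13),  |v_rel|² = 205;  v_rel·d = (6)·(-4) + (13)·(14) = 158
205·t² − 316·t + 68 = 0  ⇒  m = 158² − 205·68 = 11024
m = 11024 > 0,  v_rel·d = 158 > 0  ⇒  inside

inside=yes margin=11024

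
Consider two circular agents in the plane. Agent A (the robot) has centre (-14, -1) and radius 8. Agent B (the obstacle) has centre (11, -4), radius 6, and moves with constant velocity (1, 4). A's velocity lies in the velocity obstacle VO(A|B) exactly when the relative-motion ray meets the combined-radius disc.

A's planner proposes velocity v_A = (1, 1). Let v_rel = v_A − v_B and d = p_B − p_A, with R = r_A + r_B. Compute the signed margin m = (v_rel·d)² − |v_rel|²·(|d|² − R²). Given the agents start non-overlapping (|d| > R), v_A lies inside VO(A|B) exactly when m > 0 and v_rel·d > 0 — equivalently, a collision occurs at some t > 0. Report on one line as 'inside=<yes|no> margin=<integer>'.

d = (25, -3),  |d|² = 634;  R = 8+6 = 14,  c = 634−14² = 438
v_rel = (0, -3),  |v_rel|² = 9;  v_rel·d = (0)·(25) + (-3)·(-3) = 9
9·t² − 18·t + 438 = 0  ⇒  m = 9² − 9·438 = -3861
m = -3861 < 0,  v_rel·d = 9 > 0  ⇒  outside

inside=no margin=-3861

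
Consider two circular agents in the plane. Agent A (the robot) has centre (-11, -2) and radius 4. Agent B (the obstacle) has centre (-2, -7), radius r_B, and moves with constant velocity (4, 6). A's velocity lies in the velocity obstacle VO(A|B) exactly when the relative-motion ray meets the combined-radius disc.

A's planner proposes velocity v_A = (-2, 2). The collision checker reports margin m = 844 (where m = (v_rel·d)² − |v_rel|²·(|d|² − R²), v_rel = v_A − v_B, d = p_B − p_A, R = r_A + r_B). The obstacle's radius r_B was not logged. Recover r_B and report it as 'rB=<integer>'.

m = 844
d = (9, -5);  v_rel = (-6, -4),  |v_rel|² = 52
v_rel×d = (-6)·(-5) − (-4)·(9) = 66
since m = R²·52 − 66²:  R² = (4356 + 844) / 52 = 100
R = √100 = 10  ⇒  r_B = 10 − 4 = 6

rB=6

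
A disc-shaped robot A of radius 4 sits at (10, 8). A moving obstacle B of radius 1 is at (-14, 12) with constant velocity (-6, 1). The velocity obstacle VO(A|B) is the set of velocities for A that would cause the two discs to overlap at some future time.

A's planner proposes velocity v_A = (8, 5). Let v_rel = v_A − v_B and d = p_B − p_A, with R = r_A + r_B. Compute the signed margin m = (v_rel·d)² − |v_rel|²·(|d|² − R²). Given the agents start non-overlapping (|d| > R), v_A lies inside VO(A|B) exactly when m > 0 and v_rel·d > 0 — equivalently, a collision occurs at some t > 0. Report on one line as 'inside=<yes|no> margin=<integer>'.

d = (-24, 4),  |d|² = 592;  R = 4+1 = 5,  c = 592−5² = 567
v_rel = (14, 4),  |v_rel|² = 212;  v_rel·d = (14)·(-24) + (4)·(4) = -320
212·t² + 640·t + 567 = 0  ⇒  m = (-320)² − 212·567 = -17804
m = -17804 < 0,  v_rel·d = -320 < 0  ⇒  outside

inside=no margin=-17804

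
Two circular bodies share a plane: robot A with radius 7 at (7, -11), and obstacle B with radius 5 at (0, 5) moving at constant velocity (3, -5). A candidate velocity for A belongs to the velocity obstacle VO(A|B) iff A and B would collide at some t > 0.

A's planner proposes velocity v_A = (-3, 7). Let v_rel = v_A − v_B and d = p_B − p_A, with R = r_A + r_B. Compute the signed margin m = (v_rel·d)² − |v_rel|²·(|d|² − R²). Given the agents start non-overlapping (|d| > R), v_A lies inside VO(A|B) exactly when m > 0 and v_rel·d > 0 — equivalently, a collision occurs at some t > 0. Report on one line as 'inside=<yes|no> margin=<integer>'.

d = (-7, 16),  |d|² = 305;  R = 7+5 = 12,  c = 305−12² = 161
v_rel = (-6, 12),  |v_rel|² = 180;  v_rel·d = (-6)·(-7) + (12)·(16) = 234
180·t² − 468·t + 161 = 0  ⇒  m = 234² − 180·161 = 25776
m = 25776 > 0,  v_rel·d = 234 > 0  ⇒  inside

inside=yes margin=25776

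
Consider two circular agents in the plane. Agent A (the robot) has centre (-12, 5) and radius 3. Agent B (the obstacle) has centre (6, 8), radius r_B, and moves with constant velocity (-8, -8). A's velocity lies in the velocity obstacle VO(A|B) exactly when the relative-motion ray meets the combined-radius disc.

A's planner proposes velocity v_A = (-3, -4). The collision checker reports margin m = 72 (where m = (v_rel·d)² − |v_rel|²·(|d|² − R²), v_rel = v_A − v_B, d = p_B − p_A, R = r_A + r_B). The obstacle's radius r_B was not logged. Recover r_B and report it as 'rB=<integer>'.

m = 72
d = (18, 3);  v_rel = (5, 4),  |v_rel|² = 41
v_rel×d = (5)·(3) − (4)·(18) = -57
since m = R²·41 − (-57)²:  R² = (3249 + 72) / 41 = 81
R = √81 = 9  ⇒  r_B = 9 − 3 = 6

rB=6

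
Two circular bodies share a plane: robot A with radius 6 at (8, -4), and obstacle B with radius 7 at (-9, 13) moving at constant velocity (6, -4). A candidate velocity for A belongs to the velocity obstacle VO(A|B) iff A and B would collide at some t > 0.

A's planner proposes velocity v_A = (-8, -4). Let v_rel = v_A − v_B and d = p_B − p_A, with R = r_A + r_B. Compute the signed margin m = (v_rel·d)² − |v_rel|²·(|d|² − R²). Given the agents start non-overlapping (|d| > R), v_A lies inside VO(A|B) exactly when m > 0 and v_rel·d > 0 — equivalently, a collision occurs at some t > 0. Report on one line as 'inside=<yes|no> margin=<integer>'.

d = (-17, 17),  |d|² = 578;  R = 6+7 = 13,  c = 578−13² = 409
v_rel = (-14, 0),  |v_rel|² = 196;  v_rel·d = (-14)·(-17) + (0)·(17) = 238
196·t² − 476·t + 409 = 0  ⇒  m = 238² − 196·409 = -23520
m = -23520 < 0,  v_rel·d = 238 > 0  ⇒  outside

inside=no margin=-23520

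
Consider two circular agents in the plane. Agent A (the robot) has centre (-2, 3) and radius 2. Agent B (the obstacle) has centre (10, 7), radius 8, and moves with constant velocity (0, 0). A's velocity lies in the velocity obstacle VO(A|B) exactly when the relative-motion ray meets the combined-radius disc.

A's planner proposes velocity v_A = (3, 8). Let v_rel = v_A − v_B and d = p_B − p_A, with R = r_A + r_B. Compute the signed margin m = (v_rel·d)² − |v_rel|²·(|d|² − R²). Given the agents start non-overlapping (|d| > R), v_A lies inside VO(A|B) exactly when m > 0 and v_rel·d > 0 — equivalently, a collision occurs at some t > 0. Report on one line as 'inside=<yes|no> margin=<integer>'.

d = (12, 4),  |d|² = 160;  R = 2+8 = 10,  c = 160−10² = 60
v_rel = (3, 8),  |v_rel|² = 73;  v_rel·d = (3)·(12) + (8)·(4) = 68
73·t² − 136·t + 60 = 0  ⇒  m = 68² − 73·60 = 244
m = 244 > 0,  v_rel·d = 68 > 0  ⇒  inside

inside=yes margin=244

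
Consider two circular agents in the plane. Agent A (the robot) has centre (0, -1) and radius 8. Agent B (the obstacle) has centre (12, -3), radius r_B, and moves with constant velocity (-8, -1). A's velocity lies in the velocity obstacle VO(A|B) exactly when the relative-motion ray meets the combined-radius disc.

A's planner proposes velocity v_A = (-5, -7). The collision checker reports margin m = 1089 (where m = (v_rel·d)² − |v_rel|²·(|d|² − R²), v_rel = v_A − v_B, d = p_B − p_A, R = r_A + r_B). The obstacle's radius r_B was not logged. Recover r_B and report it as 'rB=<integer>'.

m = 1089
d = (12, -2);  v_rel = (3, -6),  |v_rel|² = 45
v_rel×d = (3)·(-2) − (-6)·(12) = 66
since m = R²·45 − 66²:  R² = (4356 + 1089) / 45 = 121
R = √121 = 11  ⇒  r_B = 11 − 8 = 3

rB=3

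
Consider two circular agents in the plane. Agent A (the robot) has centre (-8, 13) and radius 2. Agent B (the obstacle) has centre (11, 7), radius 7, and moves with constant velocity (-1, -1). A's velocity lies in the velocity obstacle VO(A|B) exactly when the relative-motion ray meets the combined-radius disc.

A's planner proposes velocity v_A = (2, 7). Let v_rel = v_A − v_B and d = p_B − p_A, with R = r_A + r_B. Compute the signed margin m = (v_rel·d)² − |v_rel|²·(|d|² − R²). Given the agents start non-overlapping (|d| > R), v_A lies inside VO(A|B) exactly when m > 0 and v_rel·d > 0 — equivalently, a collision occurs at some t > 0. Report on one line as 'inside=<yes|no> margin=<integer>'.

d = (19, -6),  |d|² = 397;  R = 2+7 = 9,  c = 397−9² = 316
v_rel = (3, 8),  |v_rel|² = 73;  v_rel·d = (3)·(19) + (8)·(-6) = 9
73·t² − 18·t + 316 = 0  ⇒  m = 9² − 73·316 = -22987
m = -22987 < 0,  v_rel·d = 9 > 0  ⇒  outside

inside=no margin=-22987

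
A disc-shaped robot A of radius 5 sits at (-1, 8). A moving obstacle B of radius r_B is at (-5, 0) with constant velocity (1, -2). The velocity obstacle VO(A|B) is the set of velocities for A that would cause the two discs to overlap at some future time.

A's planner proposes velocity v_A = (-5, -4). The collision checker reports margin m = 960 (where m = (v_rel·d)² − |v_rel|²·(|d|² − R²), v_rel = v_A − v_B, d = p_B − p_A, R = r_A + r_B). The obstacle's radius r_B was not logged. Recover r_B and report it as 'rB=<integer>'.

m = 960
d = (-4, -8);  v_rel = (-6, -2),  |v_rel|² = 40
v_rel×d = (-6)·(-8) − (-2)·(-4) = 40
since m = R²·40 − 40²:  R² = (1600 + 960) / 40 = 64
R = √64 = 8  ⇒  r_B = 8 − 5 = 3

rB=3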